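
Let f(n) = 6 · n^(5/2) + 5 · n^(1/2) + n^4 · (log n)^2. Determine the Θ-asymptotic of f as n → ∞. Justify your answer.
f(n) ∈ Θ(n^4 · (log n)^2)

Compare the terms by growth order. For large n, n^a · (log n)^b dominates n^a' · (log n)^b' iff a > a', or (a = a' and b > b'). Ranking the 3 terms shows the dominant one is n^4 · (log n)^2. Hence f(n) ∈ Θ(n^4 · (log n)^2).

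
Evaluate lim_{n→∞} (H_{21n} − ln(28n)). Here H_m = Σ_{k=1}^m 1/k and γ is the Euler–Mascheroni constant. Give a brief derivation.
lim = ln(3/4) + γ

By Euler-Maclaurin, H_m = ln m + γ + O(1/m). So
  H_{21n} − ln(28n) = ln(21n) + γ − ln(28n) + O(1/n)
                       = ln(21/28) + γ + O(1/n).
Hence the limit is ln(21/28) + γ (= ln(3/4)).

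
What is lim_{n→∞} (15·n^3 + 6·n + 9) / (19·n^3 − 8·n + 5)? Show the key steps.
lim = 15/19

For large n the leading n^3 terms dominate both numerator and denominator. Dividing top and bottom by n^3, every other term tends to 0, leaving 15/19.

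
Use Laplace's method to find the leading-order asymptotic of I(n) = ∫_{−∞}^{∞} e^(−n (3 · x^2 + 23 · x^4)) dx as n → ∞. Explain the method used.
I(n) ~ sqrt(π/(3n))

φ(x) = 3 · x^2 + 23 · x^4 has its unique global minimum at x* = 0 (since φ'(x) = 6x + 92x^3 = 0 only at x = 0 for real x with both coefficients positive, and φ → ∞ as |x| → ∞). At x* = 0, φ(0) = 0 and φ''(0) = 6. Laplace's method then gives
  I(n) ~ sqrt(2π / (n · φ''(0))) · e^(−n φ(0)) = sqrt(2π / (6n)) = sqrt(π/(3n)).
The 23 · x^4 term contributes only at subleading order (an O(1/n) relative correction).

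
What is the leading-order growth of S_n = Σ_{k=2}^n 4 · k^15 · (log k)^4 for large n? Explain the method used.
S_n ~ n^16 · (log n)^4 / 4

By integral comparison, S_n = ∫_1^n 4 · x^15 · (log x)^4 dx + O(n^15 · (log n)^4). For the integral, the leading term of ∫_1^n x^15 (log x)^4 dx is n^16/16 · (log n)^4 (by repeated integration by parts; each step lowers the log-exponent and produces a relatively O(1/log n) correction). Hence S_n ~ n^16 · (log n)^4 / 4.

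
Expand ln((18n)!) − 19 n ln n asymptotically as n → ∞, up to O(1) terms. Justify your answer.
ln((18n)!) − 19 n ln n = −n ln n + 18(ln 18 − 1) n + (1/2) ln(2π·18n) + O(1/n)

Stirling: ln((18n)!) = 18n ln(18n) − 18n + (1/2) ln(2π·18n) + O(1/n).
Expand 18n ln(18n) = 18n (ln n + ln 18) = 18n ln n + 18n ln 18.
Subtract 19n ln n: leading term is (18 − 19) n ln n = −n ln n. The next term is 18n ln 18 − 18n = 18(ln 18 − 1) n. Then the (1/2) ln(2π·18n) correction.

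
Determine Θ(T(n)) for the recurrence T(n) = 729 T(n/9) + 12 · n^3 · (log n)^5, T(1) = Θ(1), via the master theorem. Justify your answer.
T(n) = Θ(n^3 · (log n)^6)

Here log_9 729 = 3 and f(n) = 12 · n^3 · (log n)^5 = Θ(n^(log_9 729) · (log n)^5). This is the extended Case 2 of the master theorem (f matches the critical exponent up to log factors), giving T(n) = Θ(n^(log_9 729) · (log n)^(5+1)) = Θ(n^3 · (log n)^6).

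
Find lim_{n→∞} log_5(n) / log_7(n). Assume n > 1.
lim = ln(7) / ln(5) = log_5(7)

Change of base: log_5(n) = ln n / ln 5 and log_7(n) = ln n / ln 7. The ratio is (ln n / ln 5) · (ln 7 / ln n) = ln 7 / ln 5, a constant independent of n. So the limit is ln 7 / ln 5 = log_5(7).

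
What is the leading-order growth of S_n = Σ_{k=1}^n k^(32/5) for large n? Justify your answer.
S_n ~ (5/37) · n^(37/5)

Integral comparison: Σ_{k=1}^n k^(32/5) = ∫_0^n x^(32/5) dx + O(n^(32/5)). The integral is n^(1 + 32/5) / (1 + 32/5) = n^((32+5)/5) / ((32+5)/5) = (5/37) · n^(37/5).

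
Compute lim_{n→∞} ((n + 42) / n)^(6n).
lim = e^252

Rewrite as (1 + 42/n)^(6n). By the standard limit (1 + x/n)^n → e^x, we have (1 + 42/n)^n → e^42, and raising to the 6th power gives e^252.
More precisely, ln[(1 + 42/n)^(6n)] = 6n · ln(1 + 42/n) = 6n · (42/n + O(1/n^2)) = 252 + O(1/n) → 252.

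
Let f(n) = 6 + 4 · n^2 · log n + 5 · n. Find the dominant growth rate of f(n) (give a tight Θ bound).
f(n) ∈ Θ(n^2 · log n)

Compare the terms by growth order. For large n, n^a · (log n)^b dominates n^a' · (log n)^b' iff a > a', or (a = a' and b > b'). Ranking the 3 terms shows the dominant one is 4 · n^2 · log n. Hence f(n) ∈ Θ(n^2 · log n).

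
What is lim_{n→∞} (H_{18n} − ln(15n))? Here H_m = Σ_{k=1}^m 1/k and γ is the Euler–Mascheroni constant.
lim = ln(6/5) + γ

By Euler-Maclaurin, H_m = ln m + γ + O(1/m). So
  H_{18n} − ln(15n) = ln(18n) + γ − ln(15n) + O(1/n)
                       = ln(18/15) + γ + O(1/n).
Hence the limit is ln(18/15) + γ (= ln(6/5)).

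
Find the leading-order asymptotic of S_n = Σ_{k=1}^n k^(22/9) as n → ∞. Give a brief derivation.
S_n ~ (9/31) · n^(31/9)

Integral comparison: Σ_{k=1}^n k^(22/9) = ∫_0^n x^(22/9) dx + O(n^(22/9)). The integral is n^(1 + 22/9) / (1 + 22/9) = n^((22+9)/9) / ((22+9)/9) = (9/31) · n^(31/9).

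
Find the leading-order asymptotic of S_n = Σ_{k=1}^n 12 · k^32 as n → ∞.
S_n ~ 4 · n^33 / 11

By integral comparison (Euler-Maclaurin), Σ_{k=1}^n 12 · k^32 = 12 · ∫_0^n x^32 dx + O(n^32) = 12 · n^33/33 = 4 · n^33 / 11 + O(n^32). (Equivalently, Faulhaber's formula gives the same leading term.)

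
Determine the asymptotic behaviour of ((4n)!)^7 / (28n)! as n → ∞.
((4n)!)^7/(28n)! ~ ((2π·4n)^(6/2) / sqrt(7)) · 7^(−7·4n)  →  0

Write N = 4n. Stirling: N! ~ sqrt(2π N)(N/e)^N and (7N)! ~ sqrt(2π·7N)·(7N/e)^(7N).
  (N!)^7/(7N)! ~ (2π N)^(7/2) (N/e)^(7N) / [sqrt(2π·7N) (7N/e)^(7N)]
     = (2π N)^(7/2) / sqrt(2π·7N) · (N/(7N))^(7N)
     = (2π N)^((7−1)/2) / sqrt(7) · 7^(−7N).
Since 7^7 > 1, the factor 7^(−7N) decays exponentially, so the ratio → 0. Substituting N = 4n gives the stated form.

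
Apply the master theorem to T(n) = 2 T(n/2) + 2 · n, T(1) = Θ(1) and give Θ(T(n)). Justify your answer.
T(n) = Θ(n log n)

log_2 2 = 1, and f(n) = 2 · n = Θ(n^(log_2 2)). This is Case 2 of the master theorem: T(n) = Θ(f(n) · log n) = Θ(n log n).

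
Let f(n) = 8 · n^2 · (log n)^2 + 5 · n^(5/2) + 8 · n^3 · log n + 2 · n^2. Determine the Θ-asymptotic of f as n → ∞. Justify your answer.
f(n) ∈ Θ(n^3 · log n)

Compare the terms by growth order. For large n, n^a · (log n)^b dominates n^a' · (log n)^b' iff a > a', or (a = a' and b > b'). Ranking the 4 terms shows the dominant one is 8 · n^3 · log n. Hence f(n) ∈ Θ(n^3 · log n).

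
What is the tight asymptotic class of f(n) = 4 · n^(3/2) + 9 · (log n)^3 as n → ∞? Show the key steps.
f(n) ∈ Θ(n^(3/2))

Compare the terms by growth order. For large n, n^a · (log n)^b dominates n^a' · (log n)^b' iff a > a', or (a = a' and b > b'). Ranking the 2 terms shows the dominant one is 4 · n^(3/2). Hence f(n) ∈ Θ(n^(3/2)).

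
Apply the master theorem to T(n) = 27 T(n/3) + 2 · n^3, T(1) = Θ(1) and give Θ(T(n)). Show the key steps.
T(n) = Θ(n^3 log n)

log_3 27 = 3, and f(n) = 2 · n^3 = Θ(n^(log_3 27)). This is Case 2 of the master theorem: T(n) = Θ(f(n) · log n) = Θ(n^3 log n).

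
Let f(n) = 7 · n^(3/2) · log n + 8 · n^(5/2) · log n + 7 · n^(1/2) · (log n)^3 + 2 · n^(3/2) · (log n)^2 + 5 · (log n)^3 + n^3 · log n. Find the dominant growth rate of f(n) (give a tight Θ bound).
f(n) ∈ Θ(n^3 · log n)

Compare the terms by growth order. For large n, n^a · (log n)^b dominates n^a' · (log n)^b' iff a > a', or (a = a' and b > b'). Ranking the 6 terms shows the dominant one is n^3 · log n. Hence f(n) ∈ Θ(n^3 · log n).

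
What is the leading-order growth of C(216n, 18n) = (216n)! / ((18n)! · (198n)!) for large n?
C(216n, 18n) ~ (8916100448256/285311670611)^(18n) · sqrt(6/(11π·18n))

Write N = 18n. Apply Stirling to each factorial:
  (12N)! ~ sqrt(2π·12N) · (12N/e)^(12N),
  N! ~ sqrt(2π N) · (N/e)^N,
  (11N)! ~ sqrt(2π·11N) · (11N/e)^(11N).
The exponential factors combine to (12N)^(12N) / (N^N · (11N)^(11N)) = 12^(12N)/11^(11N) = (12^12/11^11)^N = (8916100448256/285311670611)^N.
The square-root prefactors combine to sqrt(2π·12N) / (sqrt(2π N)·sqrt(2π·11N)) = sqrt(12 / (2π·11·N)) = sqrt(6/(11π·18n)).
Substituting N = 18n: C(216n, 18n) ~ (8916100448256/285311670611)^(18n) · sqrt(6/(11π·18n)).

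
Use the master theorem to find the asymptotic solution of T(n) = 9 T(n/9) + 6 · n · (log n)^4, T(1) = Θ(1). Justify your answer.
T(n) = Θ(n · (log n)^5)

Here log_9 9 = 1 and f(n) = 6 · n · (log n)^4 = Θ(n^(log_9 9) · (log n)^4). This is the extended Case 2 of the master theorem (f matches the critical exponent up to log factors), giving T(n) = Θ(n^(log_9 9) · (log n)^(4+1)) = Θ(n · (log n)^5).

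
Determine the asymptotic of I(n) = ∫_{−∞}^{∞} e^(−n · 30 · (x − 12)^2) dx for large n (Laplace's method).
I(n) = sqrt(π/(30n))

Here φ(x) = 30 · (x − 12)^2 has its unique minimum at x* = 12 with φ(x*) = 0 and φ''(x*) = 60. Laplace's method gives
  I(n) ~ e^(−n φ(x*)) · sqrt(2π / (n · φ''(x*))) = sqrt(2π / (60n)) = sqrt(π/(30n)).
This is exact: substituting u = (x − 12)·sqrt(30n) gives I(n) = (1/sqrt(30n)) ∫_{−∞}^{∞} e^(−u^2) du = sqrt(π/(30n)).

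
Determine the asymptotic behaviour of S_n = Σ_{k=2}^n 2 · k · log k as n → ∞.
S_n ~ n^2 log n − n^2 / 2

By integral comparison, S_n = ∫_1^n 2 · x · log x dx + O(n · log n). For the integral, ∫ x^1 log x dx = n^2 log n / 2 − n^2/4 (integration by parts). Hence S_n ~ n^2 log n − n^2 / 2.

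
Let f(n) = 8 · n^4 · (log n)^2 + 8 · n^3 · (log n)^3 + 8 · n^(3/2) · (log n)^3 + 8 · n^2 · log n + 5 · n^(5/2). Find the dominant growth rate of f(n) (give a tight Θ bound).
f(n) ∈ Θ(n^4 · (log n)^2)

Compare the terms by growth order. For large n, n^a · (log n)^b dominates n^a' · (log n)^b' iff a > a', or (a = a' and b > b'). Ranking the 5 terms shows the dominant one is 8 · n^4 · (log n)^2. Hence f(n) ∈ Θ(n^4 · (log n)^2).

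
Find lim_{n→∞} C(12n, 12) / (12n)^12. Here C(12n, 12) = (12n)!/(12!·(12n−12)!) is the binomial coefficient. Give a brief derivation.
lim = 1/12! = 1/479001600

With N = 12n → ∞: C(N, 12) / N^12 = [N(N−1)…(N−11)] / (12! · N^12) = (1/12!) · 1 · (1 − 1/(12n)) · … · (1 − 11/(12n)). Each factor → 1 as N → ∞, so the limit is 1/12! = 1/479001600.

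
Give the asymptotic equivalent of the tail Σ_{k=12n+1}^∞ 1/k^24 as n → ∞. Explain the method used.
Σ_{k>12n} 1/k^24 ~ 1/(23 · (12n)^23)

Compare to the integral: ∫_{12n}^∞ x^(−24) dx = [−x^(−23)/23]_{12n}^∞ = 1/((24−1)·(12n)^23). Euler-Maclaurin then gives
  Σ_{k>12n} 1/k^24 = ∫_{12n}^∞ dx/x^24 − 1/(2·(12n)^24) + O(1/(12n)^25).
(Equivalently this is ζ(24) − Σ_{k≤12n} 1/k^24.)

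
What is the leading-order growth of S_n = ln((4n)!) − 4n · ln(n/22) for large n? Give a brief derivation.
S_n ~ 4n · (ln 88 − 1) + O(ln n)

Stirling: ln((4n)!) = 4n ln(4n) − 4n + O(ln n).
  S_n = 4n ln(4n) − 4n − 4n ln(n/22) + O(ln n)
      = 4n ln(4n) − 4n ln n + 4n ln 22 − 4n + O(ln n)
      = 4n ln 4 + 4n ln 22 − 4n + O(ln n)
      = 4n (ln 88 − 1) + O(ln n).
Numerically ln(88) − 1 ≈ 3.4773.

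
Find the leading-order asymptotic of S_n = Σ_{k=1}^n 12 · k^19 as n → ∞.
S_n ~ 3 · n^20 / 5

By integral comparison (Euler-Maclaurin), Σ_{k=1}^n 12 · k^19 = 12 · ∫_0^n x^19 dx + O(n^19) = 12 · n^20/20 = 3 · n^20 / 5 + O(n^19). (Equivalently, Faulhaber's formula gives the same leading term.)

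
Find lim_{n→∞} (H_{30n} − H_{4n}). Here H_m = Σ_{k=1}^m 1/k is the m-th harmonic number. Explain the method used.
lim = ln(30/4) = ln(15/2)

Euler-Maclaurin gives H_m = ln m + γ + 1/(2m) + O(1/m^2). The γ and O(1/m) terms cancel in the difference:
  H_{30n} − H_{4n} = ln(30n) − ln(4n) + O(1/n) = ln(30/4) + O(1/n).
Hence the limit is ln(30/4) = ln(15/2).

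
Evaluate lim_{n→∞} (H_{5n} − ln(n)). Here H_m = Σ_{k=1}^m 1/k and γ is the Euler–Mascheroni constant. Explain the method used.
lim = ln 5 + γ

By Euler-Maclaurin, H_m = ln m + γ + O(1/m). So
  H_{5n} − ln(n) = ln(5n) + γ − ln(n) + O(1/n)
                       = ln(5/1) + γ + O(1/n).
Hence the limit is ln(5/1) + γ.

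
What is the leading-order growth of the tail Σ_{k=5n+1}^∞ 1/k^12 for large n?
Σ_{k>5n} 1/k^12 ~ 1/(11 · (5n)^11)

Compare to the integral: ∫_{5n}^∞ x^(−12) dx = [−x^(−11)/11]_{5n}^∞ = 1/((12−1)·(5n)^11). Euler-Maclaurin then gives
  Σ_{k>5n} 1/k^12 = ∫_{5n}^∞ dx/x^12 − 1/(2·(5n)^12) + O(1/(5n)^13).
(Equivalently this is ζ(12) − Σ_{k≤5n} 1/k^12.)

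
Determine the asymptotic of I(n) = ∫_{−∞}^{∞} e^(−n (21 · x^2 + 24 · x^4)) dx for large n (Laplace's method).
I(n) ~ sqrt(π/(21n))

φ(x) = 21 · x^2 + 24 · x^4 has its unique global minimum at x* = 0 (since φ'(x) = 42x + 96x^3 = 0 only at x = 0 for real x with both coefficients positive, and φ → ∞ as |x| → ∞). At x* = 0, φ(0) = 0 and φ''(0) = 42. Laplace's method then gives
  I(n) ~ sqrt(2π / (n · φ''(0))) · e^(−n φ(0)) = sqrt(2π / (42n)) = sqrt(π/(21n)).
The 24 · x^4 term contributes only at subleading order (an O(1/n) relative correction).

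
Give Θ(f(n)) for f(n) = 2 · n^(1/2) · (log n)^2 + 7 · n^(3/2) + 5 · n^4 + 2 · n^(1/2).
f(n) ∈ Θ(n^4)

Compare the terms by growth order. For large n, n^a · (log n)^b dominates n^a' · (log n)^b' iff a > a', or (a = a' and b > b'). Ranking the 4 terms shows the dominant one is 5 · n^4. Hence f(n) ∈ Θ(n^4).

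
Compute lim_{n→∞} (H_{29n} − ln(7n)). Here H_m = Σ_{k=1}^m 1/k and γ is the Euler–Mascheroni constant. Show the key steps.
lim = ln(29/7) + γ

By Euler-Maclaurin, H_m = ln m + γ + O(1/m). So
  H_{29n} − ln(7n) = ln(29n) + γ − ln(7n) + O(1/n)
                       = ln(29/7) + γ + O(1/n).
Hence the limit is ln(29/7) + γ.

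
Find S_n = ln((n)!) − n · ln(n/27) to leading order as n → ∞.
S_n ~ n · (ln 27 − 1) + O(ln n)

Stirling: ln((n)!) = n ln(n) − n + O(ln n).
  S_n = n ln(n) − n − n ln(n/27) + O(ln n)
      = n ln(n) − n ln n + n ln 27 − n + O(ln n)
      = n ln 27 − n + O(ln n)
      = n (ln 27 − 1) + O(ln n).
Numerically ln(27) − 1 ≈ 2.2958.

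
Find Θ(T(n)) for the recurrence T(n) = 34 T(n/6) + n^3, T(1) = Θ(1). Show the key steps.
T(n) = Θ(n^3)

log_6 34 ≈ 1.968. f(n) = n^3 dominates n^(log_6 34) since 3 > 1.968, and the regularity condition a·f(n/b) = 34·(n/6)^3 = (34/216)·n^3 ≤ c·f(n) holds with c = 34/216 ≈ 0.157 < 1. So this is Case 3: T(n) = Θ(f(n)) = Θ(n^3).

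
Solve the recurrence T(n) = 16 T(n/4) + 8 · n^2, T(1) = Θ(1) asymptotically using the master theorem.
T(n) = Θ(n^2 log n)

log_4 16 = 2, and f(n) = 8 · n^2 = Θ(n^(log_4 16)). This is Case 2 of the master theorem: T(n) = Θ(f(n) · log n) = Θ(n^2 log n).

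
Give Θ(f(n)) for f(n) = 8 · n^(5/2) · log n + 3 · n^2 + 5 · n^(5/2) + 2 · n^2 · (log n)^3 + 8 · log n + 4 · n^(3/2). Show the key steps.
f(n) ∈ Θ(n^(5/2) · log n)

Compare the terms by growth order. For large n, n^a · (log n)^b dominates n^a' · (log n)^b' iff a > a', or (a = a' and b > b'). Ranking the 6 terms shows the dominant one is 8 · n^(5/2) · log n. Hence f(n) ∈ Θ(n^(5/2) · log n).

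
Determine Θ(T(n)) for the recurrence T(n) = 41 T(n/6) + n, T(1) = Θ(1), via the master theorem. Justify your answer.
T(n) = Θ(n^(log_6 41))

Master theorem: compare f(n) = n to n^(log_6 41) where log_6 41 ≈ 2.073. Since 1 < log_6 41, we have f(n) = O(n^(log_6 41 − ε)) for some ε > 0 — Case 1. Hence T(n) = Θ(n^(log_6 41)).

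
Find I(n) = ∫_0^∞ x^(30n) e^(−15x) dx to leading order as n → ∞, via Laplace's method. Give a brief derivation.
I(n) ~ (sqrt(2π·30n) / 15) · (30n/(15e))^(30n)

Write the integrand as exp(30n ln x − 15x) and set f(x) = 30n ln x − 15x. Then f'(x) = 30n/x − 15 = 0 at x* = 30n/15, and f''(x*) = −30n/x*^2 = −15^2/(30n). Laplace's method (interior maximum) gives
  I(n) ~ e^(f(x*)) · sqrt(2π / |f''(x*)|)
        = exp(30n ln(30n/15) − 30n) · sqrt(2π · 30n / 15^2)
        = (30n/15)^(30n) e^(−30n) · sqrt(2π·30n) / 15
        = (sqrt(2π·30n) / 15) · (30n/(15e))^(30n).
This matches Γ(30n+1)/15^(30n+1) with Stirling applied to Γ.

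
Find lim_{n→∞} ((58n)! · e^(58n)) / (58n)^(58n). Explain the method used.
lim = ∞

Stirling: (58n)! ~ sqrt(2π·58n) · (58n/e)^(58n). Hence
  (58n)! · e^(58n) / (58n)^(58n) ~ sqrt(2π·58n) = sqrt(2π·58) · sqrt(n) → ∞.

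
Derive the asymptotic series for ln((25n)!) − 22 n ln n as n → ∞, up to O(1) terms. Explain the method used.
ln((25n)!) − 22 n ln n = 3 n ln n + 25(ln 25 − 1) n + (1/2) ln(2π·25n) + O(1/n)

Stirling: ln((25n)!) = 25n ln(25n) − 25n + (1/2) ln(2π·25n) + O(1/n).
Expand 25n ln(25n) = 25n (ln n + ln 25) = 25n ln n + 25n ln 25.
Subtract 22n ln n: leading term is (25 − 22) n ln n = 3 n ln n. The next term is 25n ln 25 − 25n = 25(ln 25 − 1) n. Then the (1/2) ln(2π·25n) correction.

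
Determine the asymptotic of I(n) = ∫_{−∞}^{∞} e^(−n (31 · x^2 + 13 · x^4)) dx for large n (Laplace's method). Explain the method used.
I(n) ~ sqrt(π/(31n))

φ(x) = 31 · x^2 + 13 · x^4 has its unique global minimum at x* = 0 (since φ'(x) = 62x + 52x^3 = 0 only at x = 0 for real x with both coefficients positive, and φ → ∞ as |x| → ∞). At x* = 0, φ(0) = 0 and φ''(0) = 62. Laplace's method then gives
  I(n) ~ sqrt(2π / (n · φ''(0))) · e^(−n φ(0)) = sqrt(2π / (62n)) = sqrt(π/(31n)).
The 13 · x^4 term contributes only at subleading order (an O(1/n) relative correction).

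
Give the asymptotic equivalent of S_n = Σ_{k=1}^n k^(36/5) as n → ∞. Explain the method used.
S_n ~ (5/41) · n^(41/5)

Integral comparison: Σ_{k=1}^n k^(36/5) = ∫_0^n x^(36/5) dx + O(n^(36/5)). The integral is n^(1 + 36/5) / (1 + 36/5) = n^((36+5)/5) / ((36+5)/5) = (5/41) · n^(41/5).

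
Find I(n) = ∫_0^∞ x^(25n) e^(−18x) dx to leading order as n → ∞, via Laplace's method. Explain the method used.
I(n) ~ (sqrt(2π·25n) / 18) · (25n/(18e))^(25n)

Write the integrand as exp(25n ln x − 18x) and set f(x) = 25n ln x − 18x. Then f'(x) = 25n/x − 18 = 0 at x* = 25n/18, and f''(x*) = −25n/x*^2 = −18^2/(25n). Laplace's method (interior maximum) gives
  I(n) ~ e^(f(x*)) · sqrt(2π / |f''(x*)|)
        = exp(25n ln(25n/18) − 25n) · sqrt(2π · 25n / 18^2)
        = (25n/18)^(25n) e^(−25n) · sqrt(2π·25n) / 18
        = (sqrt(2π·25n) / 18) · (25n/(18e))^(25n).
This matches Γ(25n+1)/18^(25n+1) with Stirling applied to Γ.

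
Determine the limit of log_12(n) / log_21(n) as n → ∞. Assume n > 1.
lim = ln(21) / ln(12) = log_12(21)

Change of base: log_12(n) = ln n / ln 12 and log_21(n) = ln n / ln 21. The ratio is (ln n / ln 12) · (ln 21 / ln n) = ln 21 / ln 12, a constant independent of n. So the limit is ln 21 / ln 12 = log_12(21).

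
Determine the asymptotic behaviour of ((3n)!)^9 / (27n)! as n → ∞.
((3n)!)^9/(27n)! ~ ((2π·3n)^(8/2) / 3) · 9^(−9·3n)  →  0

Write N = 3n. Stirling: N! ~ sqrt(2π N)(N/e)^N and (9N)! ~ sqrt(2π·9N)·(9N/e)^(9N).
  (N!)^9/(9N)! ~ (2π N)^(9/2) (N/e)^(9N) / [sqrt(2π·9N) (9N/e)^(9N)]
     = (2π N)^(9/2) / sqrt(2π·9N) · (N/(9N))^(9N)
     = (2π N)^((9−1)/2) / 3 · 9^(−9N).
Since 9^9 > 1, the factor 9^(−9N) decays exponentially, so the ratio → 0. Substituting N = 3n gives the stated form.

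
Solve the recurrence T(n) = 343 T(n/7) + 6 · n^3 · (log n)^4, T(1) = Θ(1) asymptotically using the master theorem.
T(n) = Θ(n^3 · (log n)^5)

Here log_7 343 = 3 and f(n) = 6 · n^3 · (log n)^4 = Θ(n^(log_7 343) · (log n)^4). This is the extended Case 2 of the master theorem (f matches the critical exponent up to log factors), giving T(n) = Θ(n^(log_7 343) · (log n)^(4+1)) = Θ(n^3 · (log n)^5).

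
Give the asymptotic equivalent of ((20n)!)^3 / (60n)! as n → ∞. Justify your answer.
((20n)!)^3/(60n)! ~ ((2π·20n)^(2/2) / sqrt(3)) · 3^(−3·20n)  →  0

Write N = 20n. Stirling: N! ~ sqrt(2π N)(N/e)^N and (3N)! ~ sqrt(2π·3N)·(3N/e)^(3N).
  (N!)^3/(3N)! ~ (2π N)^(3/2) (N/e)^(3N) / [sqrt(2π·3N) (3N/e)^(3N)]
     = (2π N)^(3/2) / sqrt(2π·3N) · (N/(3N))^(3N)
     = (2π N)^((3−1)/2) / sqrt(3) · 3^(−3N).
Since 3^3 > 1, the factor 3^(−3N) decays exponentially, so the ratio → 0. Substituting N = 20n gives the stated form.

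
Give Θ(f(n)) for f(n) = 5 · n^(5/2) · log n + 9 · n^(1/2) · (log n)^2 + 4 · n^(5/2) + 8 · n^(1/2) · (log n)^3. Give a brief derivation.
f(n) ∈ Θ(n^(5/2) · log n)

Compare the terms by growth order. For large n, n^a · (log n)^b dominates n^a' · (log n)^b' iff a > a', or (a = a' and b > b'). Ranking the 4 terms shows the dominant one is 5 · n^(5/2) · log n. Hence f(n) ∈ Θ(n^(5/2) · log n).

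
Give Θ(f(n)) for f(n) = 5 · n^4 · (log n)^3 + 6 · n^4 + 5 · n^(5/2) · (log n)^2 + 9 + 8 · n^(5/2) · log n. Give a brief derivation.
f(n) ∈ Θ(n^4 · (log n)^3)

Compare the terms by growth order. For large n, n^a · (log n)^b dominates n^a' · (log n)^b' iff a > a', or (a = a' and b > b'). Ranking the 5 terms shows the dominant one is 5 · n^4 · (log n)^3. Hence f(n) ∈ Θ(n^4 · (log n)^3).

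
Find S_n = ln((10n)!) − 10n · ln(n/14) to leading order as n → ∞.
S_n ~ 10n · (ln 140 − 1) + O(ln n)

Stirling: ln((10n)!) = 10n ln(10n) − 10n + O(ln n).
  S_n = 10n ln(10n) − 10n − 10n ln(n/14) + O(ln n)
      = 10n ln(10n) − 10n ln n + 10n ln 14 − 10n + O(ln n)
      = 10n ln 10 + 10n ln 14 − 10n + O(ln n)
      = 10n (ln 140 − 1) + O(ln n).
Numerically ln(140) − 1 ≈ 3.9416.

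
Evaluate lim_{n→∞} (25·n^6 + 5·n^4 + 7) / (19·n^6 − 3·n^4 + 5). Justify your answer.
lim = 25/19

For large n the leading n^6 terms dominate both numerator and denominator. Dividing top and bottom by n^6, every other term tends to 0, leaving 25/19.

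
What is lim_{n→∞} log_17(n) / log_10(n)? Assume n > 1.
lim = ln(10) / ln(17) = log_17(10)

Change of base: log_17(n) = ln n / ln 17 and log_10(n) = ln n / ln 10. The ratio is (ln n / ln 17) · (ln 10 / ln n) = ln 10 / ln 17, a constant independent of n. So the limit is ln 10 / ln 17 = log_17(10).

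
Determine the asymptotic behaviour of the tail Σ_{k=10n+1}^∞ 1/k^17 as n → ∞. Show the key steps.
Σ_{k>10n} 1/k^17 ~ 1/(16 · (10n)^16)

Compare to the integral: ∫_{10n}^∞ x^(−17) dx = [−x^(−16)/16]_{10n}^∞ = 1/((17−1)·(10n)^16). Euler-Maclaurin then gives
  Σ_{k>10n} 1/k^17 = ∫_{10n}^∞ dx/x^17 − 1/(2·(10n)^17) + O(1/(10n)^18).
(Equivalently this is ζ(17) − Σ_{k≤10n} 1/k^17.)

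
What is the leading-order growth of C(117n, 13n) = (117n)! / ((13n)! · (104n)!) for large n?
C(117n, 13n) ~ (387420489/16777216)^(13n) · sqrt(9/(16π·13n))

Write N = 13n. Apply Stirling to each factorial:
  (9N)! ~ sqrt(2π·9N) · (9N/e)^(9N),
  N! ~ sqrt(2π N) · (N/e)^N,
  (8N)! ~ sqrt(2π·8N) · (8N/e)^(8N).
The exponential factors combine to (9N)^(9N) / (N^N · (8N)^(8N)) = 9^(9N)/8^(8N) = (9^9/8^8)^N = (387420489/16777216)^N.
The square-root prefactors combine to sqrt(2π·9N) / (sqrt(2π N)·sqrt(2π·8N)) = sqrt(9 / (2π·8·N)) = sqrt(9/(16π·13n)).
Substituting N = 13n: C(117n, 13n) ~ (387420489/16777216)^(13n) · sqrt(9/(16π·13n)).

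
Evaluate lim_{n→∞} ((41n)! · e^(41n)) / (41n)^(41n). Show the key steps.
lim = ∞

Stirling: (41n)! ~ sqrt(2π·41n) · (41n/e)^(41n). Hence
  (41n)! · e^(41n) / (41n)^(41n) ~ sqrt(2π·41n) = sqrt(2π·41) · sqrt(n) → ∞.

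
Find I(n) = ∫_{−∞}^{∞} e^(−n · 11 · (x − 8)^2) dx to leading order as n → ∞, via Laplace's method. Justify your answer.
I(n) = sqrt(π/(11n))

Here φ(x) = 11 · (x − 8)^2 has its unique minimum at x* = 8 with φ(x*) = 0 and φ''(x*) = 22. Laplace's method gives
  I(n) ~ e^(−n φ(x*)) · sqrt(2π / (n · φ''(x*))) = sqrt(2π / (22n)) = sqrt(π/(11n)).
This is exact: substituting u = (x − 8)·sqrt(11n) gives I(n) = (1/sqrt(11n)) ∫_{−∞}^{∞} e^(−u^2) du = sqrt(π/(11n)).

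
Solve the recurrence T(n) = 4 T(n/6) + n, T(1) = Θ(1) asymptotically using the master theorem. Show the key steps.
T(n) = Θ(n)

log_6 4 ≈ 0.774. f(n) = n dominates n^(log_6 4) since 1 > 0.774, and the regularity condition a·f(n/b) = 4·(n/6)^1 = (4/6)·n ≤ c·f(n) holds with c = 4/6 ≈ 0.667 < 1. So this is Case 3: T(n) = Θ(f(n)) = Θ(n).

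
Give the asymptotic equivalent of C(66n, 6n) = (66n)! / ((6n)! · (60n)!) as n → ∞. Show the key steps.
C(66n, 6n) ~ (285311670611/10000000000)^(6n) · sqrt(11/(20π·6n))

Write N = 6n. Apply Stirling to each factorial:
  (11N)! ~ sqrt(2π·11N) · (11N/e)^(11N),
  N! ~ sqrt(2π N) · (N/e)^N,
  (10N)! ~ sqrt(2π·10N) · (10N/e)^(10N).
The exponential factors combine to (11N)^(11N) / (N^N · (10N)^(10N)) = 11^(11N)/10^(10N) = (11^11/10^10)^N = (285311670611/10000000000)^N.
The square-root prefactors combine to sqrt(2π·11N) / (sqrt(2π N)·sqrt(2π·10N)) = sqrt(11 / (2π·10·N)) = sqrt(11/(20π·6n)).
Substituting N = 6n: C(66n, 6n) ~ (285311670611/10000000000)^(6n) · sqrt(11/(20π·6n)).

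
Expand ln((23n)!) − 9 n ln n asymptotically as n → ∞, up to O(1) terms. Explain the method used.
ln((23n)!) − 9 n ln n = 14 n ln n + 23(ln 23 − 1) n + (1/2) ln(2π·23n) + O(1/n)

Stirling: ln((23n)!) = 23n ln(23n) − 23n + (1/2) ln(2π·23n) + O(1/n).
Expand 23n ln(23n) = 23n (ln n + ln 23) = 23n ln n + 23n ln 23.
Subtract 9n ln n: leading term is (23 − 9) n ln n = 14 n ln n. The next term is 23n ln 23 − 23n = 23(ln 23 − 1) n. Then the (1/2) ln(2π·23n) correction.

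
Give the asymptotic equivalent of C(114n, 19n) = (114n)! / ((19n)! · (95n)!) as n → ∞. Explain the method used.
C(114n, 19n) ~ (46656/3125)^(19n) · sqrt(3/(5π·19n))

Write N = 19n. Apply Stirling to each factorial:
  (6N)! ~ sqrt(2π·6N) · (6N/e)^(6N),
  N! ~ sqrt(2π N) · (N/e)^N,
  (5N)! ~ sqrt(2π·5N) · (5N/e)^(5N).
The exponential factors combine to (6N)^(6N) / (N^N · (5N)^(5N)) = 6^(6N)/5^(5N) = (6^6/5^5)^N = (46656/3125)^N.
The square-root prefactors combine to sqrt(2π·6N) / (sqrt(2π N)·sqrt(2π·5N)) = sqrt(6 / (2π·5·N)) = sqrt(3/(5π·19n)).
Substituting N = 19n: C(114n, 19n) ~ (46656/3125)^(19n) · sqrt(3/(5π·19n)).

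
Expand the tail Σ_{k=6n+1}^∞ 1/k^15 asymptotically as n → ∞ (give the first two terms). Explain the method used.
Σ_{k>6n} 1/k^15 = 1/(14 · (6n)^14) − 1/(2 · (6n)^15) + O(1/(6n)^16)

Compare to the integral: ∫_{6n}^∞ x^(−15) dx = [−x^(−14)/14]_{6n}^∞ = 1/((15−1)·(6n)^14). The Euler-Maclaurin correction adds −f(6n)/2 = −1/(2·(6n)^15). Euler-Maclaurin then gives
  Σ_{k>6n} 1/k^15 = ∫_{6n}^∞ dx/x^15 − 1/(2·(6n)^15) + O(1/(6n)^16).
(Equivalently this is ζ(15) − Σ_{k≤6n} 1/k^15.)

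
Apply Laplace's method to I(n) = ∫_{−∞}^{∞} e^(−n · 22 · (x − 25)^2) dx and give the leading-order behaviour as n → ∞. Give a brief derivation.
I(n) = sqrt(π/(22n))

Here φ(x) = 22 · (x − 25)^2 has its unique minimum at x* = 25 with φ(x*) = 0 and φ''(x*) = 44. Laplace's method gives
  I(n) ~ e^(−n φ(x*)) · sqrt(2π / (n · φ''(x*))) = sqrt(2π / (44n)) = sqrt(π/(22n)).
This is exact: substituting u = (x − 25)·sqrt(22n) gives I(n) = (1/sqrt(22n)) ∫_{−∞}^{∞} e^(−u^2) du = sqrt(π/(22n)).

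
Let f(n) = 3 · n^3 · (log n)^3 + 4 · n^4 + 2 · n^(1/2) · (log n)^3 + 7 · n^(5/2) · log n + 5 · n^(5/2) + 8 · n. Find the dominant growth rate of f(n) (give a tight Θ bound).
f(n) ∈ Θ(n^4)

Compare the terms by growth order. For large n, n^a · (log n)^b dominates n^a' · (log n)^b' iff a > a', or (a = a' and b > b'). Ranking the 6 terms shows the dominant one is 4 · n^4. Hence f(n) ∈ Θ(n^4).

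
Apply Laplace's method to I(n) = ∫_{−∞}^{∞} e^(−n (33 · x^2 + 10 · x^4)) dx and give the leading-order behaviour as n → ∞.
I(n) ~ sqrt(π/(33n))

φ(x) = 33 · x^2 + 10 · x^4 has its unique global minimum at x* = 0 (since φ'(x) = 66x + 40x^3 = 0 only at x = 0 for real x with both coefficients positive, and φ → ∞ as |x| → ∞). At x* = 0, φ(0) = 0 and φ''(0) = 66. Laplace's method then gives
  I(n) ~ sqrt(2π / (n · φ''(0))) · e^(−n φ(0)) = sqrt(2π / (66n)) = sqrt(π/(33n)).
The 10 · x^4 term contributes only at subleading order (an O(1/n) relative correction).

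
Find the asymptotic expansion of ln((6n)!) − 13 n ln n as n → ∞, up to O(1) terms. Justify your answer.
ln((6n)!) − 13 n ln n = −7 n ln n + 6(ln 6 − 1) n + (1/2) ln(2π·6n) + O(1/n)

Stirling: ln((6n)!) = 6n ln(6n) − 6n + (1/2) ln(2π·6n) + O(1/n).
Expand 6n ln(6n) = 6n (ln n + ln 6) = 6n ln n + 6n ln 6.
Subtract 13n ln n: leading term is (6 − 13) n ln n = −7 n ln n. The next term is 6n ln 6 − 6n = 6(ln 6 − 1) n. Then the (1/2) ln(2π·6n) correction.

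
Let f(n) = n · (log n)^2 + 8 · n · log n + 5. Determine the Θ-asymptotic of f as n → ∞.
f(n) ∈ Θ(n · (log n)^2)

Compare the terms by growth order. For large n, n^a · (log n)^b dominates n^a' · (log n)^b' iff a > a', or (a = a' and b > b'). Ranking the 3 terms shows the dominant one is n · (log n)^2. Hence f(n) ∈ Θ(n · (log n)^2).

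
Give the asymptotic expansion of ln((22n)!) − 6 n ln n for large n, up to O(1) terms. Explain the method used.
ln((22n)!) − 6 n ln n = 16 n ln n + 22(ln 22 − 1) n + (1/2) ln(2π·22n) + O(1/n)

Stirling: ln((22n)!) = 22n ln(22n) − 22n + (1/2) ln(2π·22n) + O(1/n).
Expand 22n ln(22n) = 22n (ln n + ln 22) = 22n ln n + 22n ln 22.
Subtract 6n ln n: leading term is (22 − 6) n ln n = 16 n ln n. The next term is 22n ln 22 − 22n = 22(ln 22 − 1) n. Then the (1/2) ln(2π·22n) correction.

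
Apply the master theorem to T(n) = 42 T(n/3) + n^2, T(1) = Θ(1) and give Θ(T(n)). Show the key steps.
T(n) = Θ(n^(log_3 42))

Master theorem: compare f(n) = n^2 to n^(log_3 42) where log_3 42 ≈ 3.402. Since 2 < log_3 42, we have f(n) = O(n^(log_3 42 − ε)) for some ε > 0 — Case 1. Hence T(n) = Θ(n^(log_3 42)).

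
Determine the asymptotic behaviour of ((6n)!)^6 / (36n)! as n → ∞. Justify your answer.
((6n)!)^6/(36n)! ~ ((2π·6n)^(5/2) / sqrt(6)) · 6^(−6·6n)  →  0

Write N = 6n. Stirling: N! ~ sqrt(2π N)(N/e)^N and (6N)! ~ sqrt(2π·6N)·(6N/e)^(6N).
  (N!)^6/(6N)! ~ (2π N)^(6/2) (N/e)^(6N) / [sqrt(2π·6N) (6N/e)^(6N)]
     = (2π N)^(6/2) / sqrt(2π·6N) · (N/(6N))^(6N)
     = (2π N)^((6−1)/2) / sqrt(6) · 6^(−6N).
Since 6^6 > 1, the factor 6^(−6N) decays exponentially, so the ratio → 0. Substituting N = 6n gives the stated form.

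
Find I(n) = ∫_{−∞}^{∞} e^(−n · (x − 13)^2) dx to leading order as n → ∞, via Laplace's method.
I(n) = sqrt(π/n)

Here φ(x) = (x − 13)^2 has its unique minimum at x* = 13 with φ(x*) = 0 and φ''(x*) = 2. Laplace's method gives
  I(n) ~ e^(−n φ(x*)) · sqrt(2π / (n · φ''(x*))) = sqrt(2π / (2n)) = sqrt(π/n).
This is exact: substituting u = (x − 13)·sqrt(n) gives I(n) = (1/sqrt(n)) ∫_{−∞}^{∞} e^(−u^2) du = sqrt(π/n).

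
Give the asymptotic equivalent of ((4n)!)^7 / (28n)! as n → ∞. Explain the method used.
((4n)!)^7/(28n)! ~ ((2π·4n)^(6/2) / sqrt(7)) · 7^(−7·4n)  →  0

Write N = 4n. Stirling: N! ~ sqrt(2π N)(N/e)^N and (7N)! ~ sqrt(2π·7N)·(7N/e)^(7N).
  (N!)^7/(7N)! ~ (2π N)^(7/2) (N/e)^(7N) / [sqrt(2π·7N) (7N/e)^(7N)]
     = (2π N)^(7/2) / sqrt(2π·7N) · (N/(7N))^(7N)
     = (2π N)^((7−1)/2) / sqrt(7) · 7^(−7N).
Since 7^7 > 1, the factor 7^(−7N) decays exponentially, so the ratio → 0. Substituting N = 4n gives the stated form.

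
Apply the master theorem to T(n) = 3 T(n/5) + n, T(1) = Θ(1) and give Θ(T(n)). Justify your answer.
T(n) = Θ(n)

log_5 3 ≈ 0.683. f(n) = n dominates n^(log_5 3) since 1 > 0.683, and the regularity condition a·f(n/b) = 3·(n/5)^1 = (3/5)·n ≤ c·f(n) holds with c = 3/5 ≈ 0.6 < 1. So this is Case 3: T(n) = Θ(f(n)) = Θ(n).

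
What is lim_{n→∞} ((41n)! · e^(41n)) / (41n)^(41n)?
lim = ∞

Stirling: (41n)! ~ sqrt(2π·41n) · (41n/e)^(41n). Hence
  (41n)! · e^(41n) / (41n)^(41n) ~ sqrt(2π·41n) = sqrt(2π·41) · sqrt(n) → ∞.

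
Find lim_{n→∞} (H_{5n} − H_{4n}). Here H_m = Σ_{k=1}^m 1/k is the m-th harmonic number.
lim = ln(5/4)

Euler-Maclaurin gives H_m = ln m + γ + 1/(2m) + O(1/m^2). The γ and O(1/m) terms cancel in the difference:
  H_{5n} − H_{4n} = ln(5n) − ln(4n) + O(1/n) = ln(5/4) + O(1/n).
Hence the limit is ln(5/4).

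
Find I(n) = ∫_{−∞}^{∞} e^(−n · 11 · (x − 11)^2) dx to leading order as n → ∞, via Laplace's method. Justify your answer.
I(n) = sqrt(π/(11n))

Here φ(x) = 11 · (x − 11)^2 has its unique minimum at x* = 11 with φ(x*) = 0 and φ''(x*) = 22. Laplace's method gives
  I(n) ~ e^(−n φ(x*)) · sqrt(2π / (n · φ''(x*))) = sqrt(2π / (22n)) = sqrt(π/(11n)).
This is exact: substituting u = (x − 11)·sqrt(11n) gives I(n) = (1/sqrt(11n)) ∫_{−∞}^{∞} e^(−u^2) du = sqrt(π/(11n)).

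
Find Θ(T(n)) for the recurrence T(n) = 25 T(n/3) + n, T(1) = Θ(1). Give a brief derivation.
T(n) = Θ(n^(log_3 25))

Master theorem: compare f(n) = n to n^(log_3 25) where log_3 25 ≈ 2.930. Since 1 < log_3 25, we have f(n) = O(n^(log_3 25 − ε)) for some ε > 0 — Case 1. Hence T(n) = Θ(n^(log_3 25)).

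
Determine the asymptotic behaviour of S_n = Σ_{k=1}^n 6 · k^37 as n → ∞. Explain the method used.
S_n ~ 3 · n^38 / 19

By integral comparison (Euler-Maclaurin), Σ_{k=1}^n 6 · k^37 = 6 · ∫_0^n x^37 dx + O(n^37) = 6 · n^38/38 = 3 · n^38 / 19 + O(n^37). (Equivalently, Faulhaber's formula gives the same leading term.)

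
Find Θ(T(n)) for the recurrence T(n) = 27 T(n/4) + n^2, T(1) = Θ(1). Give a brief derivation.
T(n) = Θ(n^(log_4 27))

Master theorem: compare f(n) = n^2 to n^(log_4 27) where log_4 27 ≈ 2.377. Since 2 < log_4 27, we have f(n) = O(n^(log_4 27 − ε)) for some ε > 0 — Case 1. Hence T(n) = Θ(n^(log_4 27)).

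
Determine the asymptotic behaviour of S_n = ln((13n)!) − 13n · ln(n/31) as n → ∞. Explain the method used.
S_n ~ 13n · (ln 403 − 1) + O(ln n)

Stirling: ln((13n)!) = 13n ln(13n) − 13n + O(ln n).
  S_n = 13n ln(13n) − 13n − 13n ln(n/31) + O(ln n)
      = 13n ln(13n) − 13n ln n + 13n ln 31 − 13n + O(ln n)
      = 13n ln 13 + 13n ln 31 − 13n + O(ln n)
      = 13n (ln 403 − 1) + O(ln n).
Numerically ln(403) − 1 ≈ 4.9989.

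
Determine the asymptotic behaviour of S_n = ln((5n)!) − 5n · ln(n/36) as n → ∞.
S_n ~ 5n · (ln 180 − 1) + O(ln n)

Stirling: ln((5n)!) = 5n ln(5n) − 5n + O(ln n).
  S_n = 5n ln(5n) − 5n − 5n ln(n/36) + O(ln n)
      = 5n ln(5n) − 5n ln n + 5n ln 36 − 5n + O(ln n)
      = 5n ln 5 + 5n ln 36 − 5n + O(ln n)
      = 5n (ln 180 − 1) + O(ln n).
Numerically ln(180) − 1 ≈ 4.1930.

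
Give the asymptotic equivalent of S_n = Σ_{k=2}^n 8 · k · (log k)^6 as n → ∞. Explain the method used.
S_n ~ 4 · n^2 · (log n)^6

By integral comparison, S_n = ∫_1^n 8 · x · (log x)^6 dx + O(n · (log n)^6). For the integral, the leading term of ∫_1^n x^1 (log x)^6 dx is n^2/2 · (log n)^6 (by repeated integration by parts; each step lowers the log-exponent and produces a relatively O(1/log n) correction). Hence S_n ~ 4 · n^2 · (log n)^6.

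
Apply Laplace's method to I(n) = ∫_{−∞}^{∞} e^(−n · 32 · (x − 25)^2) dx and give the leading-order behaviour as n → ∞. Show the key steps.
I(n) = sqrt(π/(32n))

Here φ(x) = 32 · (x − 25)^2 has its unique minimum at x* = 25 with φ(x*) = 0 and φ''(x*) = 64. Laplace's method gives
  I(n) ~ e^(−n φ(x*)) · sqrt(2π / (n · φ''(x*))) = sqrt(2π / (64n)) = sqrt(π/(32n)).
This is exact: substituting u = (x − 25)·sqrt(32n) gives I(n) = (1/sqrt(32n)) ∫_{−∞}^{∞} e^(−u^2) du = sqrt(π/(32n)).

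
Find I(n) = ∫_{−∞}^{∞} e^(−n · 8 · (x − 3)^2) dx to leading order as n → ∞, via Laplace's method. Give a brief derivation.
I(n) = sqrt(π/(8n))

Here φ(x) = 8 · (x − 3)^2 has its unique minimum at x* = 3 with φ(x*) = 0 and φ''(x*) = 16. Laplace's method gives
  I(n) ~ e^(−n φ(x*)) · sqrt(2π / (n · φ''(x*))) = sqrt(2π / (16n)) = sqrt(π/(8n)).
This is exact: substituting u = (x − 3)·sqrt(8n) gives I(n) = (1/sqrt(8n)) ∫_{−∞}^{∞} e^(−u^2) du = sqrt(π/(8n)).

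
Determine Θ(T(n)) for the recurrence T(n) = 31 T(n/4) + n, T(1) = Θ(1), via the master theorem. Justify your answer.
T(n) = Θ(n^(log_4 31))

Master theorem: compare f(n) = n to n^(log_4 31) where log_4 31 ≈ 2.477. Since 1 < log_4 31, we have f(n) = O(n^(log_4 31 − ε)) for some ε > 0 — Case 1. Hence T(n) = Θ(n^(log_4 31)).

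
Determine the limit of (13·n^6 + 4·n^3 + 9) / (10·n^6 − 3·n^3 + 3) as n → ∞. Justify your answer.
lim = 13/10

For large n the leading n^6 terms dominate both numerator and denominator. Dividing top and bottom by n^6, every other term tends to 0, leaving 13/10.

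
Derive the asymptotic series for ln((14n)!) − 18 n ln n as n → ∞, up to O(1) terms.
ln((14n)!) − 18 n ln n = −4 n ln n + 14(ln 14 − 1) n + (1/2) ln(2π·14n) + O(1/n)

Stirling: ln((14n)!) = 14n ln(14n) − 14n + (1/2) ln(2π·14n) + O(1/n).
Expand 14n ln(14n) = 14n (ln n + ln 14) = 14n ln n + 14n ln 14.
Subtract 18n ln n: leading term is (14 − 18) n ln n = −4 n ln n. The next term is 14n ln 14 − 14n = 14(ln 14 − 1) n. Then the (1/2) ln(2π·14n) correction.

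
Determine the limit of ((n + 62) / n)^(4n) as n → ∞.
lim = e^248

Rewrite as (1 + 62/n)^(4n). By the standard limit (1 + x/n)^n → e^x, we have (1 + 62/n)^n → e^62, and raising to the 4th power gives e^248.
More precisely, ln[(1 + 62/n)^(4n)] = 4n · ln(1 + 62/n) = 4n · (62/n + O(1/n^2)) = 248 + O(1/n) → 248.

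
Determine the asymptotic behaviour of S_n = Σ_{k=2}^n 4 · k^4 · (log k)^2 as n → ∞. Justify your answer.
S_n ~ 4 · n^5 · (log n)^2 / 5

By integral comparison, S_n = ∫_1^n 4 · x^4 · (log x)^2 dx + O(n^4 · (log n)^2). For the integral, the leading term of ∫_1^n x^4 (log x)^2 dx is n^5/5 · (log n)^2 (by repeated integration by parts; each step lowers the log-exponent and produces a relatively O(1/log n) correction). Hence S_n ~ 4 · n^5 · (log n)^2 / 5.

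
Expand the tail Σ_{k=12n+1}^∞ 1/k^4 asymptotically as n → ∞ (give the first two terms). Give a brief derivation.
Σ_{k>12n} 1/k^4 = 1/(3 · (12n)^3) − 1/(2 · (12n)^4) + O(1/(12n)^5)

Compare to the integral: ∫_{12n}^∞ x^(−4) dx = [−x^(−3)/3]_{12n}^∞ = 1/((4−1)·(12n)^3). The Euler-Maclaurin correction adds −f(12n)/2 = −1/(2·(12n)^4). Euler-Maclaurin then gives
  Σ_{k>12n} 1/k^4 = ∫_{12n}^∞ dx/x^4 − 1/(2·(12n)^4) + O(1/(12n)^5).
(Equivalently this is ζ(4) − Σ_{k≤12n} 1/k^4.)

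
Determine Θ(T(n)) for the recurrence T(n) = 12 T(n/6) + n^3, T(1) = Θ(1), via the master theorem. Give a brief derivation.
T(n) = Θ(n^3)

log_6 12 ≈ 1.387. f(n) = n^3 dominates n^(log_6 12) since 3 > 1.387, and the regularity condition a·f(n/b) = 12·(n/6)^3 = (12/216)·n^3 ≤ c·f(n) holds with c = 12/216 ≈ 0.0556 < 1. So this is Case 3: T(n) = Θ(f(n)) = Θ(n^3).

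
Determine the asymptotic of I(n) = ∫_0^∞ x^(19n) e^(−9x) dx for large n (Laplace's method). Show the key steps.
I(n) ~ (sqrt(2π·19n) / 9) · (19n/(9e))^(19n)

Write the integrand as exp(19n ln x − 9x) and set f(x) = 19n ln x − 9x. Then f'(x) = 19n/x − 9 = 0 at x* = 19n/9, and f''(x*) = −19n/x*^2 = −9^2/(19n). Laplace's method (interior maximum) gives
  I(n) ~ e^(f(x*)) · sqrt(2π / |f''(x*)|)
        = exp(19n ln(19n/9) − 19n) · sqrt(2π · 19n / 9^2)
        = (19n/9)^(19n) e^(−19n) · sqrt(2π·19n) / 9
        = (sqrt(2π·19n) / 9) · (19n/(9e))^(19n).
This matches Γ(19n+1)/9^(19n+1) with Stirling applied to Γ.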